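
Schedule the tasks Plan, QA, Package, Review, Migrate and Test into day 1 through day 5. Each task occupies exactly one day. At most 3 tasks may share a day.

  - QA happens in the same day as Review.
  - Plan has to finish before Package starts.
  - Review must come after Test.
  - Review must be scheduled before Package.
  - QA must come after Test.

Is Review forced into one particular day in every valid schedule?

Review can be day 2 (e.g. Plan -> day 1, Migrate -> day 1, Review -> day 2, QA -> day 2, Package -> day 3, Test -> day 1) or day 3 (e.g. Plan -> day 1; Migrate -> day 1; QA -> day 3; Test -> day 1; Package -> day 4; Review -> day 3).

No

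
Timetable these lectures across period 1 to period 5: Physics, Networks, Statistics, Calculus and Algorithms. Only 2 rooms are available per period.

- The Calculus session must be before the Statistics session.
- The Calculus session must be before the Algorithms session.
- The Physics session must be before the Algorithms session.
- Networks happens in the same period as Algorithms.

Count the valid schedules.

55

Splitting on Physics: it can be period 1 (20), period 2 (17), period 3 (12), period 4 (6). Listing each branch's schedules as (Networks, Statistics, Calculus, Algorithms) by period number:
Physics=period 1: (2,3,1,2) (2,4,1,2) (2,5,1,2) (3,2,1,3) (3,4,1,3) (3,4,2,3) (3,5,1,3) (3,5,2,3) (4,2,1,4) (4,3,1,4) (4,3,2,4) (4,5,1,4) (4,5,2,4) (4,5,3,4) (5,2,1,5) (5,3,1,5) (5,3,2,5) (5,4,1,5) (5,4,2,5) (5,4,3,5) — 20.
Physics=period 2: (3,2,1,3) (3,4,1,3) (3,4,2,3) (3,5,1,3) (3,5,2,3) (4,2,1,4) (4,3,1,4) (4,3,2,4) (4,5,1,4) (4,5,2,4) (4,5,3,4) (5,2,1,5) (5,3,1,5) (5,3,2,5) (5,4,1,5) (5,4,2,5) (5,4,3,5) — 17.
Physics=period 3: (4,2,1,4) (4,3,1,4) (4,3,2,4) (4,5,1,4) (4,5,2,4) (4,5,3,4) (5,2,1,5) (5,3,1,5) (5,3,2,5) (5,4,1,5) (5,4,2,5) (5,4,3,5) — 12.
Physics=period 4: (5,2,1,5) (5,3,1,5) (5,3,2,5) (5,4,1,5) (5,4,2,5) (5,4,3,5) — 6.
Summing: 20 + 17 + 12 + 6 = 55.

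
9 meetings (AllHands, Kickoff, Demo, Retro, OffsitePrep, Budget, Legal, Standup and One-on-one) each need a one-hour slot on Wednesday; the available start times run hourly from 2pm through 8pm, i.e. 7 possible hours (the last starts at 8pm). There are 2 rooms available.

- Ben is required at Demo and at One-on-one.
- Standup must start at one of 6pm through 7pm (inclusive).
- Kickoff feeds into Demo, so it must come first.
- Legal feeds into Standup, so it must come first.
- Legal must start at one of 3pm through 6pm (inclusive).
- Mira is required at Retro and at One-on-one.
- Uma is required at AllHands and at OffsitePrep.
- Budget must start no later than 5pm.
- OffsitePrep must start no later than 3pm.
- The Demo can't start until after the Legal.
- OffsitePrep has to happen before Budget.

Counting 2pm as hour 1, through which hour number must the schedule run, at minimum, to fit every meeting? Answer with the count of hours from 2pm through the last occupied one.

The precedence chain requires at least 2 distinct hours.
With at most 2 per hour and 9 meetings, at least 5 hours are needed.
Standup can't be placed before 6pm — that is hour 5 counting from 2pm — so the schedule must run through at least 5 hours.
5 works (last occupied hour: 6pm): for example Standup in 6pm, Kickoff in 2pm, OffsitePrep in 2pm, Budget in 3pm, Retro in 5pm, Legal in 3pm, One-on-one in 6pm, AllHands in 4pm, Demo in 4pm.

5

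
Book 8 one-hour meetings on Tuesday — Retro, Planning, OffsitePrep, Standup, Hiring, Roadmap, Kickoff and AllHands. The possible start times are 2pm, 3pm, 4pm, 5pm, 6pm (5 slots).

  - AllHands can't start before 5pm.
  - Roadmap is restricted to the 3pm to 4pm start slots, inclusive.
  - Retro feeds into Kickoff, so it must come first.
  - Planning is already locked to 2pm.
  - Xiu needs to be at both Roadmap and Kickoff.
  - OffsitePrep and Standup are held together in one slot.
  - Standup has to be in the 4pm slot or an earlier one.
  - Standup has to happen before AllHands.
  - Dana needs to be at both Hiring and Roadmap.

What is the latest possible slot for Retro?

5pm

Downstream work caps Retro at 5pm.
Retro at 5pm is achievable: AllHands=5pm; Kickoff=6pm; Roadmap=3pm; Standup=2pm; Retro=5pm; Hiring=2pm; Planning=2pm; OffsitePrep=2pm.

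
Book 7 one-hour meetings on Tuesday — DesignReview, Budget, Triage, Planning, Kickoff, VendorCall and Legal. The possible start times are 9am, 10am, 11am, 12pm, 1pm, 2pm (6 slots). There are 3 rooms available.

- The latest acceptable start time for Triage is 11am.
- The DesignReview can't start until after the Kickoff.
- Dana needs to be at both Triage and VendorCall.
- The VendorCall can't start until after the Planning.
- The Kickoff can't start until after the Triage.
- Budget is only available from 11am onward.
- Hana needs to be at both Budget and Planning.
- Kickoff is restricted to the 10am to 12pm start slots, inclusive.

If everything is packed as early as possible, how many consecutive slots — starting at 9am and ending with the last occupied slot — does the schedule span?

The precedence chain requires at least 3 distinct slots.
With at most 3 per slot and 7 meetings, at least 3 slots are needed.
3 works (last occupied slot: 11am): for example VendorCall in 10am, Kickoff in 10am, Planning in 9am, DesignReview in 11am, Triage in 9am, Legal in 9am, Budget in 11am.

3 slots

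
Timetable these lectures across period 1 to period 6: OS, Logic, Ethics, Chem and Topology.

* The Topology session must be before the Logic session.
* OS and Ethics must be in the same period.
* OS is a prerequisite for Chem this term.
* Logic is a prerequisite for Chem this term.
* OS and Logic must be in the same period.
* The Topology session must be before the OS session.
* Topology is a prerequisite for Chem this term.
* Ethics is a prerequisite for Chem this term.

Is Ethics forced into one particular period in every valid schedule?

No

Ethics can be period 2 (e.g. Chem in period 3; Logic in period 2; Ethics in period 2; OS in period 2; Topology in period 1) or period 3 (e.g. Ethics -> period 3, Chem -> period 4, Logic -> period 3, Topology -> period 1, OS -> period 3).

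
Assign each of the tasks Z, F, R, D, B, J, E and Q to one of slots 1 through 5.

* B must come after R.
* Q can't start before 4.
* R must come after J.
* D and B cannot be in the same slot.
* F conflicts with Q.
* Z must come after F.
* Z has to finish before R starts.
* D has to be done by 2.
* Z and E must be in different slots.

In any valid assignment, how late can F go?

2

Downstream work caps F at 2.
F at 2 is achievable: F=2, Q=4, D=1, E=1, Z=3, B=5, J=1, R=4.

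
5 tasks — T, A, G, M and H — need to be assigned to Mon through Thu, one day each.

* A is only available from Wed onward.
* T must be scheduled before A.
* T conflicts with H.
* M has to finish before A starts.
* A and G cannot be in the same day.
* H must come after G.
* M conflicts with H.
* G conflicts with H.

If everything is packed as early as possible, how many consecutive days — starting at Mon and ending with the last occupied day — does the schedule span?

The precedence chain requires at least 2 distinct days.
A can't be placed before Wed — that is day 3 counting from Mon — so the schedule must run through at least 3 days.
3 works (last occupied day: Wed): for example A in Wed; T in Mon; H in Tue; M in Mon; G in Mon.

3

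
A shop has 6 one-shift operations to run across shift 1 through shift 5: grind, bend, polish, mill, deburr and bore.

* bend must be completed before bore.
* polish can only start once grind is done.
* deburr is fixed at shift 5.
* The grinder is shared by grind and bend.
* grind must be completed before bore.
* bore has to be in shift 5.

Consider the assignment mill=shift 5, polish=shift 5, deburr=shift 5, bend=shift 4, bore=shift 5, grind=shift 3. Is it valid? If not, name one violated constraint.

polish can only start once grind is done — holds.
The grinder is shared by grind and bend — holds.
bend must be completed before bore — holds.
deburr is fixed at shift 5 — holds.
grind must be completed before bore — holds.
bore has to be in shift 5 — holds.

Valid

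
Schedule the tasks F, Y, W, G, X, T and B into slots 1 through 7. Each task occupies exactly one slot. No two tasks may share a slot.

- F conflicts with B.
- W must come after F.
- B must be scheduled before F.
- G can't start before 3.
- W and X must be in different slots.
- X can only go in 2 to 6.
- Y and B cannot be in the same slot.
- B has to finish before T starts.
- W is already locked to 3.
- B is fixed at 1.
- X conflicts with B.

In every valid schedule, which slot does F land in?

B is fixed at 1 and must come before F, so F is at least 2.
W is fixed at 3 and must come after F, so F is at most 2.
So F must be 2.

2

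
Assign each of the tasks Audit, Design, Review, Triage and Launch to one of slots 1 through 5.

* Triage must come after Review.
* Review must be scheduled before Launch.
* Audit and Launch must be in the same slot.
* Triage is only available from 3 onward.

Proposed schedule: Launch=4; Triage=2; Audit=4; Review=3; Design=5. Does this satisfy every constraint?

No. Triage is only available from 3 onward is not satisfied.

Triage must come after Review — violated.
Audit and Launch must be in the same slot — holds.
Review must be scheduled before Launch — holds.
Triage is only available from 3 onward — violated.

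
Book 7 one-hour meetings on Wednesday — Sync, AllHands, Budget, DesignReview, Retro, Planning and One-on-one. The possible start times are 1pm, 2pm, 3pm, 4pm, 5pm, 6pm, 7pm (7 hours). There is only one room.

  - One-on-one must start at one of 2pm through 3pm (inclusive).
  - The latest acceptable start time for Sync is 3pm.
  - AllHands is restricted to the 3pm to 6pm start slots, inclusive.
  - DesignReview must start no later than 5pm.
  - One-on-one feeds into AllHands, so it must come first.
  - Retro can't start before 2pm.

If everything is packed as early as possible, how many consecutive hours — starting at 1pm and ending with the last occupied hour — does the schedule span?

The precedence chain requires at least 2 distinct hours.
With at most 1 per hour and 7 meetings, at least 7 hours are needed.
AllHands can't be placed before 3pm — that is hour 3 counting from 1pm — so the schedule must run through at least 3 hours.
7 works (last occupied hour: 7pm): for example AllHands in 3pm; DesignReview in 4pm; One-on-one in 2pm; Planning in 7pm; Retro in 5pm; Sync in 1pm; Budget in 6pm.

7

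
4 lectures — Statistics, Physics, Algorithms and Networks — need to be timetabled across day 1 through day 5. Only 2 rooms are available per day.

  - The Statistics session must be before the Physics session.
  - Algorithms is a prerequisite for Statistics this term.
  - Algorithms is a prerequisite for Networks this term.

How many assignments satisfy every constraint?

Splitting on Statistics: it can be day 2 (12), day 3 (14), day 4 (9). Listing each branch's schedules as (Physics, Algorithms, Networks) by day number:
Statistics=day 2: (3,1,2) (3,1,3) (3,1,4) (3,1,5) (4,1,2) (4,1,3) (4,1,4) (4,1,5) (5,1,2) (5,1,3) (5,1,4) (5,1,5) — 12.
Statistics=day 3: (4,1,2) (4,1,3) (4,1,4) (4,1,5) (4,2,3) (4,2,4) (4,2,5) (5,1,2) (5,1,3) (5,1,4) (5,1,5) (5,2,3) (5,2,4) (5,2,5) — 14.
Statistics=day 4: (5,1,2) (5,1,3) (5,1,4) (5,1,5) (5,2,3) (5,2,4) (5,2,5) (5,3,4) (5,3,5) — 9.
Summing: 12 + 14 + 9 = 35.

35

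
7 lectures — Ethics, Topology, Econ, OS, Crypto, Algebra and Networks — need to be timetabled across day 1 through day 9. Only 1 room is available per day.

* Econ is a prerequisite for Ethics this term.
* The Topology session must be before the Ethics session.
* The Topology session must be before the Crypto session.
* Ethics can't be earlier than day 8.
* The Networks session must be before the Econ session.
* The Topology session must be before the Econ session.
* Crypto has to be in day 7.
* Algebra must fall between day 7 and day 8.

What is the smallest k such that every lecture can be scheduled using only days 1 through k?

The precedence chain requires at least 3 distinct days.
With at most 1 per day and 7 lectures, at least 7 days are needed.
Ethics can't be placed before day 8, so the schedule must run through at least day 8.
Could 8 days be enough, i.e. nothing placed later than day 8? No: Ethics's window within 8 days is {day 8}; Crypto's window within 8 days is {day 7}; Algebra's window within 8 days is {day 7, day 8}; Algebra can't use day 7, already full with Crypto (limit 1) → {day 8}; that puts Ethics and Algebra all in day 8 — more than 1 per day.
So 8 days is not enough.
9 works (last occupied day: day 9): for example Networks in day 2; Topology in day 1; OS in day 4; Ethics in day 9; Crypto in day 7; Algebra in day 8; Econ in day 3.

9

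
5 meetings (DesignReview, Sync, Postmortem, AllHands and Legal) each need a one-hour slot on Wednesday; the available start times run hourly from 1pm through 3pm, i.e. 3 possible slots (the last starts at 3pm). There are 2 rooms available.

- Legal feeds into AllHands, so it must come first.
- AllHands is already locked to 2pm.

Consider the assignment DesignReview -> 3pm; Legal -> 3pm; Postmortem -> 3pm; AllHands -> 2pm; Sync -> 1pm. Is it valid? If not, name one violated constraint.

AllHands is already locked to 2pm — holds.
Legal feeds into AllHands, so it must come first — violated.
There are 2 rooms available — violated.

No. There are 2 rooms available is not satisfied.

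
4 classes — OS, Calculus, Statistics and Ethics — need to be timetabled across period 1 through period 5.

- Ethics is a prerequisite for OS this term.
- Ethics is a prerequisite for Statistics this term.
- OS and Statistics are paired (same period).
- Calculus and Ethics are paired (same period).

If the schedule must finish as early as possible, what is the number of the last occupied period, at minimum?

period 2

The precedence chain requires at least 2 distinct periods.
2 works (last occupied period: period 2): for example Statistics=period 2; Ethics=period 1; OS=period 2; Calculus=period 1.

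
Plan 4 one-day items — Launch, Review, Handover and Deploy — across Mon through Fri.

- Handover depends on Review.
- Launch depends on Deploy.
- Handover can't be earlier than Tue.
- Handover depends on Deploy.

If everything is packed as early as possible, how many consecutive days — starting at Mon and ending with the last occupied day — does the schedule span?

2

The precedence chain requires at least 2 distinct days.
2 works (last occupied day: Tue): for example Deploy in Mon; Handover in Tue; Review in Mon; Launch in Tue.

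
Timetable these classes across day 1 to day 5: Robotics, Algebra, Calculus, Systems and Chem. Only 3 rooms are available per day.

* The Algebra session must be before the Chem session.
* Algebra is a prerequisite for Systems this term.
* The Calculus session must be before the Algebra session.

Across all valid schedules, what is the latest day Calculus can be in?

Downstream work caps Calculus at day 3.
Calculus at day 3 is achievable: Calculus=day 3; Algebra=day 4; Chem=day 5; Systems=day 5; Robotics=day 1.

day 3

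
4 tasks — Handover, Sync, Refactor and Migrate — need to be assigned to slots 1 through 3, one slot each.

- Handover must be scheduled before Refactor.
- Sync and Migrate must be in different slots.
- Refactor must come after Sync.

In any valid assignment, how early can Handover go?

1

Downstream work caps Handover at 2.
Handover at 1 is achievable: Sync=1, Refactor=2, Handover=1, Migrate=2.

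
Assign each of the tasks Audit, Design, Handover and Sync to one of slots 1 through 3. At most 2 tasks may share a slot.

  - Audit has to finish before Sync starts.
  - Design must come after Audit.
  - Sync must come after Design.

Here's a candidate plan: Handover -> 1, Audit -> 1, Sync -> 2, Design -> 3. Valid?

Sync must come after Design — violated.
Audit has to finish before Sync starts — holds.
At most 2 tasks may share a slot — holds.
Design must come after Audit — holds.

No — it violates: Sync must come after Design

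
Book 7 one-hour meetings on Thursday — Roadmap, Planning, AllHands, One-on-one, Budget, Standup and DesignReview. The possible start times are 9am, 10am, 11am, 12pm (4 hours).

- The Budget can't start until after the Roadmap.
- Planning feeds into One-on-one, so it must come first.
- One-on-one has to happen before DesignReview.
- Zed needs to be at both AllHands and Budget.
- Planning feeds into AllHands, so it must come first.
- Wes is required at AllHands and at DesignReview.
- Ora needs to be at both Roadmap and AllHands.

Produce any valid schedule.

Standup -> 9am; Budget -> 11am; AllHands -> 10am; DesignReview -> 11am; Planning -> 9am; Roadmap -> 9am; One-on-one -> 10am

Checking: Planning(9am) before One-on-one(10am); Roadmap(9am) before Budget(11am); Planning(9am) before AllHands(10am); One-on-one(10am) before DesignReview(11am); AllHands(10am) != DesignReview(11am); Roadmap(9am) != AllHands(10am); AllHands(10am) != Budget(11am).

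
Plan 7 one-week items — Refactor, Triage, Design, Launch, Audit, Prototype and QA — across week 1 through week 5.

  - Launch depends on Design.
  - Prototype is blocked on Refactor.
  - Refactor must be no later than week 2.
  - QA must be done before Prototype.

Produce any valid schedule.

Refactor in week 1, Prototype in week 2, Launch in week 2, Design in week 1, Audit in week 1, Triage in week 1, QA in week 1

Checking: Refactor(week 1) before Prototype(week 2); QA(week 1) before Prototype(week 2); Design(week 1) before Launch(week 2); Refactor=week 1 in [week 1,week 2].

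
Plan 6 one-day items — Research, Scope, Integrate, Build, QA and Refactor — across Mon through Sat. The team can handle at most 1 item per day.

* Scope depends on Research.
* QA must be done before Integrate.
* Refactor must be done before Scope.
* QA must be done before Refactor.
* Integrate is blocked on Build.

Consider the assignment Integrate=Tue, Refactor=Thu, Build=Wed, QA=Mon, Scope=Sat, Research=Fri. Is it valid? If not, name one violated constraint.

Scope depends on Research — holds.
Integrate is blocked on Build — violated.
QA must be done before Integrate — holds.
QA must be done before Refactor — holds.
Refactor must be done before Scope — holds.
The team can handle at most 1 item per day — holds.

No. Integrate is blocked on Build is not satisfied.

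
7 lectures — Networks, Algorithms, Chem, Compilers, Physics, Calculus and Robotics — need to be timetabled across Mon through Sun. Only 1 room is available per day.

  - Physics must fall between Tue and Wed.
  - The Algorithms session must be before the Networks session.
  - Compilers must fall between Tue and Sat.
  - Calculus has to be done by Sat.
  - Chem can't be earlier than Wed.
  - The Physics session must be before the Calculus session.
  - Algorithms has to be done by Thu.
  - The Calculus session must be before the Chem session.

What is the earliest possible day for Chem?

Thu

Chem is available from Wed; precedence pushes Chem to at least Thu.
Chem at Thu is achievable: Robotics -> Sun; Calculus -> Wed; Chem -> Thu; Algorithms -> Mon; Compilers -> Fri; Networks -> Sat; Physics -> Tue.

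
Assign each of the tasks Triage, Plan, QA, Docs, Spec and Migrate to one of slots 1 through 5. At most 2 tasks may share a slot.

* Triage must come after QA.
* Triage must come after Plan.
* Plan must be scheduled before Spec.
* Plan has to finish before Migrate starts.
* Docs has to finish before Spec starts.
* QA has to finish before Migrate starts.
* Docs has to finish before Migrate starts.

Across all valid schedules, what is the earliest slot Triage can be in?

Precedence pushes Triage to at least 2.
Triage at 2 is achievable: Migrate in 3; QA in 1; Triage in 2; Spec in 3; Docs in 2; Plan in 1.

2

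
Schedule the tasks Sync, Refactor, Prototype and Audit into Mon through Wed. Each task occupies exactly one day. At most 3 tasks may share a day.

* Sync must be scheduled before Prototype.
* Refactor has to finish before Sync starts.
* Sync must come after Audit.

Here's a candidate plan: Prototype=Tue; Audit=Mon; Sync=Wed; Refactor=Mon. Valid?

Sync must come after Audit — holds.
Refactor has to finish before Sync starts — holds.
At most 3 tasks may share a day — holds.
Sync must be scheduled before Prototype — violated.

No. Sync must be scheduled before Prototype is not satisfied.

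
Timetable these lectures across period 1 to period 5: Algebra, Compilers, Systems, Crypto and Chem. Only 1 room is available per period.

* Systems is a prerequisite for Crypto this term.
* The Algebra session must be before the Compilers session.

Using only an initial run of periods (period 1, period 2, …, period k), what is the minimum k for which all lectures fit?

5

The precedence chain requires at least 2 distinct periods.
With at most 1 per period and 5 lectures, at least 5 periods are needed.
5 works (last occupied period: period 5): for example Crypto in period 4; Chem in period 5; Compilers in period 2; Algebra in period 1; Systems in period 3.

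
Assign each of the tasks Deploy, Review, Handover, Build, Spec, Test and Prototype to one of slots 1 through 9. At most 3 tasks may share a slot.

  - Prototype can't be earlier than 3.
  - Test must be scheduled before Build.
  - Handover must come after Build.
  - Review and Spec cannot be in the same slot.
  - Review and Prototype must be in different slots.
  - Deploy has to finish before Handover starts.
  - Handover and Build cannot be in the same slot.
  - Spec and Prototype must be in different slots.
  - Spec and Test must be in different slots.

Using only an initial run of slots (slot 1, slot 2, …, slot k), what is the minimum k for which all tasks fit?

3 slots

The precedence chain requires at least 3 distinct slots.
With at most 3 per slot and 7 tasks, at least 3 slots are needed.
3 works (last occupied slot: 3): for example Review=1; Build=2; Spec=2; Prototype=3; Handover=3; Deploy=1; Test=1.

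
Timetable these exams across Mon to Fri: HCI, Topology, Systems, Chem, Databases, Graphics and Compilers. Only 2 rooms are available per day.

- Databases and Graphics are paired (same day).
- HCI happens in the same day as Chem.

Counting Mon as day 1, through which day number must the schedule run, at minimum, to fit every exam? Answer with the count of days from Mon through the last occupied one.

4 days

With at most 2 per day and 7 exams, at least 4 days are needed.
4 works (last occupied day: Thu): for example Topology in Tue, Databases in Wed, Graphics in Wed, Compilers in Thu, Systems in Tue, HCI in Mon, Chem in Mon.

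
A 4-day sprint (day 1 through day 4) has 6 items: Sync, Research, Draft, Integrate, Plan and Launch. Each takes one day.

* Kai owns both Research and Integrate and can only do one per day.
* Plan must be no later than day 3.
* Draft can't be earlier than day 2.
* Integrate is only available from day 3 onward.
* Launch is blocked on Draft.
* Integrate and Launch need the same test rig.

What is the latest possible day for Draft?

Draft is available from day 2; downstream work caps Draft at day 3.
Draft at day 3 is achievable: Integrate in day 3; Launch in day 4; Draft in day 3; Plan in day 1; Sync in day 1; Research in day 1.

day 3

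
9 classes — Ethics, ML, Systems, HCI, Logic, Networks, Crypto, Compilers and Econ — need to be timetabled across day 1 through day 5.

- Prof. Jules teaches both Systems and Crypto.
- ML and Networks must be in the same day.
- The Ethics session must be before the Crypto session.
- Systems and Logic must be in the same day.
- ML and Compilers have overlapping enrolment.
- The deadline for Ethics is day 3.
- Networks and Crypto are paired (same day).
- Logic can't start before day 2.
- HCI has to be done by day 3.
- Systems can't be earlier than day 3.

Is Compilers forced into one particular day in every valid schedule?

No

Compilers can be day 1 (e.g. Logic -> day 3, Networks -> day 2, Ethics -> day 1, ML -> day 2, Compilers -> day 1, Systems -> day 3, HCI -> day 1, Econ -> day 1, Crypto -> day 2) or day 2 (e.g. Logic=day 3, Crypto=day 4, Systems=day 3, Compilers=day 2, Econ=day 1, Networks=day 4, HCI=day 1, ML=day 4, Ethics=day 1).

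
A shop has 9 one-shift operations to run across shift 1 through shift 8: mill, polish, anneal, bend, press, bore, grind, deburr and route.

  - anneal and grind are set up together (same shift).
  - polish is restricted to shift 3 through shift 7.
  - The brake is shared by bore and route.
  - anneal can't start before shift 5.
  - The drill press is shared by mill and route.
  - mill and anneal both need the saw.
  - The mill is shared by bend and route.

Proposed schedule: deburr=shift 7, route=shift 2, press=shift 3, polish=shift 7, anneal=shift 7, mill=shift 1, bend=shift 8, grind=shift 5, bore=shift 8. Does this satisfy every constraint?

The drill press is shared by mill and route — holds.
mill and anneal both need the saw — holds.
anneal and grind are set up together (same shift) — violated.
The mill is shared by bend and route — holds.
polish is restricted to shift 3 through shift 7 — holds.
The brake is shared by bore and route — holds.
anneal can't start before shift 5 — holds.

Invalid. anneal and grind are set up together (same shift).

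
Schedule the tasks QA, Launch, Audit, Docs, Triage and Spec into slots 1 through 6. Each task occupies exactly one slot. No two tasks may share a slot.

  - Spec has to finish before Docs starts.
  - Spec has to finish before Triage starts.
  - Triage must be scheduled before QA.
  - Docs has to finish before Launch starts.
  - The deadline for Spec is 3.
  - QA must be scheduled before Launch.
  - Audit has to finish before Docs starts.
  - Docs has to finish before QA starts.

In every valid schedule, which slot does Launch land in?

6

Precedence pushes Launch to at least 4.
So Launch is pinned to 6.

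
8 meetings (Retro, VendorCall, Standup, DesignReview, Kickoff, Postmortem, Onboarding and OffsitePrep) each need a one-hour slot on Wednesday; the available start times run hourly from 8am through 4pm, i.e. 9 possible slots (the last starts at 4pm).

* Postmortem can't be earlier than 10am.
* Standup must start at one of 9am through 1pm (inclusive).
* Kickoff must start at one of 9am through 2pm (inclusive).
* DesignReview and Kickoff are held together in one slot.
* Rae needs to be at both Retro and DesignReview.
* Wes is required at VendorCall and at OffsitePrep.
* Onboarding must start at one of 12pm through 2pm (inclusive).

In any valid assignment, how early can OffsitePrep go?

OffsitePrep at 8am is achievable: Onboarding=12pm, Kickoff=9am, OffsitePrep=8am, DesignReview=9am, Postmortem=10am, Standup=9am, VendorCall=9am, Retro=8am.

8am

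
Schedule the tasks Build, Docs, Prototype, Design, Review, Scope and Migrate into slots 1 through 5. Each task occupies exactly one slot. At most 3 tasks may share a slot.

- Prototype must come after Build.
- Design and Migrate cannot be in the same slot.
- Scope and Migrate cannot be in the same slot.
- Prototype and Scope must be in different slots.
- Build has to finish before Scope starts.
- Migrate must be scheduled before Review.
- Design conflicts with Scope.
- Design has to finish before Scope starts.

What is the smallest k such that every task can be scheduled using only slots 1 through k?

3

The precedence chain requires at least 2 distinct slots.
With at most 3 per slot and 7 tasks, at least 3 slots are needed.
3 works (last occupied slot: 3): for example Scope -> 3; Docs -> 1; Design -> 1; Migrate -> 2; Build -> 1; Review -> 3; Prototype -> 2.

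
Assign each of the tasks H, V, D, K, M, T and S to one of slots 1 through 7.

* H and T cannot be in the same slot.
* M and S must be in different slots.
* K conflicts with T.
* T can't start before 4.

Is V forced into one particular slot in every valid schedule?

V can be 1 (e.g. H in 1, V in 1, S in 2, T in 4, K in 1, M in 1, D in 1) or 2 (e.g. T in 4, K in 1, M in 1, H in 1, V in 2, D in 1, S in 2).

No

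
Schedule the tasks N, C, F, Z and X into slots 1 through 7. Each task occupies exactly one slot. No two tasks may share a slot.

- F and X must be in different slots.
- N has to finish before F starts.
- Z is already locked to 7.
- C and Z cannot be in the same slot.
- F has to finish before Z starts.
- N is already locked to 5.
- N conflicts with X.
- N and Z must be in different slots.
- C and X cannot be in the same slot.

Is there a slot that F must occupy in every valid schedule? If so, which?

6

N is fixed at 5 and must come before F, so F is at least 6.
Z is fixed at 7 and must come after F, so F is at most 6.
So F must be 6.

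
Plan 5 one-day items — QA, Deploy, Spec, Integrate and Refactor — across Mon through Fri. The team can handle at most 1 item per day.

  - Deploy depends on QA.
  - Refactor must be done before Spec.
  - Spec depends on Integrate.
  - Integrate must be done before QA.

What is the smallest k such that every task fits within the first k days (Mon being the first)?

5

The precedence chain requires at least 3 distinct days.
With at most 1 per day and 5 tasks, at least 5 days are needed.
5 works (last occupied day: Fri): for example Refactor=Wed, Spec=Thu, Deploy=Fri, QA=Tue, Integrate=Mon.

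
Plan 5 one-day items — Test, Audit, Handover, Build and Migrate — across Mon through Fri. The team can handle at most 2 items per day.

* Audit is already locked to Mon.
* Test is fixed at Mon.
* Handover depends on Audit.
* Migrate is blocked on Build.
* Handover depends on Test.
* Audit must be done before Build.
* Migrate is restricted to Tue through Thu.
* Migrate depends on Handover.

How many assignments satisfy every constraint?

5

Splitting on Handover: it can be Tue (3), Wed (2). Listing each branch's schedules as (Test, Audit, Build, Migrate):
Handover=Tue: (Mon,Mon,Tue,Wed) (Mon,Mon,Tue,Thu) (Mon,Mon,Wed,Thu) — 3.
Handover=Wed: (Mon,Mon,Tue,Thu) (Mon,Mon,Wed,Thu) — 2.
Summing: 3 + 2 = 5.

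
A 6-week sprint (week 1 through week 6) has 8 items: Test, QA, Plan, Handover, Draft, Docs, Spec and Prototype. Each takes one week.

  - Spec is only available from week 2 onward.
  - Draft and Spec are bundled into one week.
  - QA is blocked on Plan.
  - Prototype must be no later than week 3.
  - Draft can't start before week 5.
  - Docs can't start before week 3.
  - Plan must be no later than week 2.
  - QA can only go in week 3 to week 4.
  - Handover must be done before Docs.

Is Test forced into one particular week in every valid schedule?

No

Test can be week 1 (e.g. Plan=week 1, Test=week 1, Prototype=week 1, QA=week 3, Spec=week 5, Handover=week 1, Draft=week 5, Docs=week 3) or week 2 (e.g. Draft in week 5; Spec in week 5; QA in week 3; Prototype in week 1; Docs in week 3; Test in week 2; Plan in week 1; Handover in week 1).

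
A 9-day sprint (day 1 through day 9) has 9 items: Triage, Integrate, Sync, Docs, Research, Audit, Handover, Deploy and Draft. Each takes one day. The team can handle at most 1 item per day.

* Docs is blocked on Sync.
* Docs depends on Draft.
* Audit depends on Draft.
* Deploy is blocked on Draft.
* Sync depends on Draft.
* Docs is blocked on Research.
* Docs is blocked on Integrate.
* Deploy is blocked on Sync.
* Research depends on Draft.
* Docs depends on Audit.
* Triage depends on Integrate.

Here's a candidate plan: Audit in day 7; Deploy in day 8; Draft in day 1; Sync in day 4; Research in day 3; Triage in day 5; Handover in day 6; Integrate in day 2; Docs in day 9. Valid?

Docs is blocked on Sync — holds.
Docs is blocked on Integrate — holds.
Research depends on Draft — holds.
Sync depends on Draft — holds.
Docs is blocked on Research — holds.
Docs depends on Audit — holds.
Deploy is blocked on Sync — holds.
Deploy is blocked on Draft — holds.
Triage depends on Integrate — holds.
Docs depends on Draft — holds.
Audit depends on Draft — holds.
The team can handle at most 1 item per day — holds.

Yes, all constraints hold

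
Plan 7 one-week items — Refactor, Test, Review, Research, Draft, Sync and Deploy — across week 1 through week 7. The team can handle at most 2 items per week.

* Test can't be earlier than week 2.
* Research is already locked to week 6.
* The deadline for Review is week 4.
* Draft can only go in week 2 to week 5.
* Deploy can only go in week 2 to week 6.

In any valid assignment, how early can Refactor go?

Refactor at week 1 is achievable: Draft in week 2, Refactor in week 1, Sync in week 3, Research in week 6, Review in week 1, Test in week 3, Deploy in week 2.

week 1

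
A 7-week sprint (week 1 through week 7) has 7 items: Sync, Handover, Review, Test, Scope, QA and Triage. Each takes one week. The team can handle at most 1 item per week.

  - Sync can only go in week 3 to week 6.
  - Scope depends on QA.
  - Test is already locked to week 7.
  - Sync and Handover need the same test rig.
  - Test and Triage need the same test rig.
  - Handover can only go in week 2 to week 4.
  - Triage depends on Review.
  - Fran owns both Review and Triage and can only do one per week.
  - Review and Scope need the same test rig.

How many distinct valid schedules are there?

60

Splitting on Sync: it can be week 3 (12), week 4 (12), week 5 (18), week 6 (18). Listing each branch's schedules as (Handover, Review, Test, Scope, QA, Triage) by week number:
Sync=week 3: (2,1,7,5,4,6) (2,1,7,6,4,5) (2,1,7,6,5,4) (2,4,7,5,1,6) (2,4,7,6,1,5) (2,5,7,4,1,6) (4,1,7,5,2,6) (4,1,7,6,2,5) (4,1,7,6,5,2) (4,2,7,5,1,6) (4,2,7,6,1,5) (4,5,7,2,1,6) — 12.
Sync=week 4: (2,1,7,5,3,6) (2,1,7,6,3,5) (2,1,7,6,5,3) (2,3,7,5,1,6) (2,3,7,6,1,5) (2,5,7,3,1,6) (3,1,7,5,2,6) (3,1,7,6,2,5) (3,1,7,6,5,2) (3,2,7,5,1,6) (3,2,7,6,1,5) (3,5,7,2,1,6) — 12.
Sync=week 5: (2,1,7,4,3,6) (2,1,7,6,3,4) (2,1,7,6,4,3) (2,3,7,4,1,6) (2,3,7,6,1,4) (2,4,7,3,1,6) (3,1,7,4,2,6) (3,1,7,6,2,4) (3,1,7,6,4,2) (3,2,7,4,1,6) (3,2,7,6,1,4) (3,4,7,2,1,6) (4,1,7,3,2,6) (4,1,7,6,2,3) (4,1,7,6,3,2) (4,2,7,3,1,6) (4,2,7,6,1,3) (4,3,7,2,1,6) — 18.
Sync=week 6: (2,1,7,4,3,5) (2,1,7,5,3,4) (2,1,7,5,4,3) (2,3,7,4,1,5) (2,3,7,5,1,4) (2,4,7,3,1,5) (3,1,7,4,2,5) (3,1,7,5,2,4) (3,1,7,5,4,2) (3,2,7,4,1,5) (3,2,7,5,1,4) (3,4,7,2,1,5) (4,1,7,3,2,5) (4,1,7,5,2,3) (4,1,7,5,3,2) (4,2,7,3,1,5) (4,2,7,5,1,3) (4,3,7,2,1,5) — 18.
Summing: 12 + 12 + 18 + 18 = 60.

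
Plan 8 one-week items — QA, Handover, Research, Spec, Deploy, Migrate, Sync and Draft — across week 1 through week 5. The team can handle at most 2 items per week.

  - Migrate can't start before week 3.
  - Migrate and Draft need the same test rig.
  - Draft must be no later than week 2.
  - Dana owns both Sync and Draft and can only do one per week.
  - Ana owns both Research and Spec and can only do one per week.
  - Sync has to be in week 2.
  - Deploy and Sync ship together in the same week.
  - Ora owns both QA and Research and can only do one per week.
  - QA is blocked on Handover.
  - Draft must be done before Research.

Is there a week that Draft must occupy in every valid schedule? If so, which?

Draft's window is week 1–week 2.
Sync is fixed at week 2, and Draft can't share a week with Sync.
So Draft must be week 1.

week 1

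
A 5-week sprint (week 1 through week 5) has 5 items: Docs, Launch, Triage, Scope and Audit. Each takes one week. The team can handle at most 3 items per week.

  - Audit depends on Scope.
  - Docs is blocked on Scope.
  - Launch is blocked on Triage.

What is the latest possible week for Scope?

week 4

Downstream work caps Scope at week 4.
Scope at week 4 is achievable: Docs=week 5; Audit=week 5; Triage=week 1; Launch=week 2; Scope=week 4.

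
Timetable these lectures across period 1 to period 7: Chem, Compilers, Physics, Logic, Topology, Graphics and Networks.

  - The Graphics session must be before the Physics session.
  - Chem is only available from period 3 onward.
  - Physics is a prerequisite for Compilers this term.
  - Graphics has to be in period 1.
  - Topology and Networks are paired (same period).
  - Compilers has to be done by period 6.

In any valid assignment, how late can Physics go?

Precedence pushes Physics to at least period 2; downstream work caps Physics at period 5.
Physics at period 5 is achievable: Logic=period 1, Networks=period 1, Compilers=period 6, Physics=period 5, Chem=period 3, Graphics=period 1, Topology=period 1.

period 5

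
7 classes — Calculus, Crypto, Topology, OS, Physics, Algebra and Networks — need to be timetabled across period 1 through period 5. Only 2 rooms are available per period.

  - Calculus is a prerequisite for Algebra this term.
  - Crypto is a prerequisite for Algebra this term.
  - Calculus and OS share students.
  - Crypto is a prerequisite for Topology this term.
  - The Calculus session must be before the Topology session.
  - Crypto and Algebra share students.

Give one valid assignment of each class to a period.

OS=period 3; Physics=period 3; Crypto=period 1; Networks=period 4; Algebra=period 2; Topology=period 2; Calculus=period 1

Checking: Calculus(period 1) before Topology(period 2); Crypto(period 1) before Algebra(period 2); Calculus(period 1) before Algebra(period 2); Crypto(period 1) before Topology(period 2); Crypto(period 1) != Algebra(period 2); Calculus(period 1) != OS(period 3); max 2 per period (cap 2).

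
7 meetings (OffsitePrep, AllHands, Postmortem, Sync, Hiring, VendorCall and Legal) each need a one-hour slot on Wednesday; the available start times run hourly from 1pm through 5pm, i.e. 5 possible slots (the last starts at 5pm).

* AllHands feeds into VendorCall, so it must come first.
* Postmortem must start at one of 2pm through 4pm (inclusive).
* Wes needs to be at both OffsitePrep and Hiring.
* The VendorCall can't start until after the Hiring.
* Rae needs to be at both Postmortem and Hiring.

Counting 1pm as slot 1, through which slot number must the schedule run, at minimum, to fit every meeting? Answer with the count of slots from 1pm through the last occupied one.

2 slots

The precedence chain requires at least 2 distinct slots.
2 works (last occupied slot: 2pm): for example Postmortem -> 2pm, OffsitePrep -> 2pm, VendorCall -> 2pm, Hiring -> 1pm, AllHands -> 1pm, Legal -> 1pm, Sync -> 1pm.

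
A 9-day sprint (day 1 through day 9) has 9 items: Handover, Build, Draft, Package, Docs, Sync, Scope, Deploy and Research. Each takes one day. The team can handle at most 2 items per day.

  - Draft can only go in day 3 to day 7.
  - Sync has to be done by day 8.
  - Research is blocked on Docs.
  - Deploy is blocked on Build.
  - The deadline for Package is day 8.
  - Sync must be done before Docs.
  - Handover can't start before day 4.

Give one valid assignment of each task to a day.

Research in day 4; Sync in day 1; Scope in day 5; Build in day 2; Handover in day 4; Deploy in day 3; Docs in day 2; Package in day 1; Draft in day 3

Checking: Sync(day 1) before Docs(day 2); Build(day 2) before Deploy(day 3); Docs(day 2) before Research(day 4); Draft=day 3 in [day 3,day 7]; Sync=day 1 in [day 1,day 8]; Package=day 1 in [day 1,day 8]; Handover=day 4 in [day 4,day 9]; max 2 per day (cap 2).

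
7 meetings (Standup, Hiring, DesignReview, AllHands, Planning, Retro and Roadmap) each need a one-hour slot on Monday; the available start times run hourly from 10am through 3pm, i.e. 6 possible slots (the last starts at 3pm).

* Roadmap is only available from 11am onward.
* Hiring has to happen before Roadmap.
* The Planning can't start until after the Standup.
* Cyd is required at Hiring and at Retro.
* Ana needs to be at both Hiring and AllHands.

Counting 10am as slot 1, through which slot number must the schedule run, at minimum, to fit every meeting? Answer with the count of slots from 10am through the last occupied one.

2

The precedence chain requires at least 2 distinct slots.
2 works (last occupied slot: 11am): for example Standup=10am, Retro=11am, DesignReview=10am, AllHands=11am, Planning=11am, Roadmap=11am, Hiring=10am.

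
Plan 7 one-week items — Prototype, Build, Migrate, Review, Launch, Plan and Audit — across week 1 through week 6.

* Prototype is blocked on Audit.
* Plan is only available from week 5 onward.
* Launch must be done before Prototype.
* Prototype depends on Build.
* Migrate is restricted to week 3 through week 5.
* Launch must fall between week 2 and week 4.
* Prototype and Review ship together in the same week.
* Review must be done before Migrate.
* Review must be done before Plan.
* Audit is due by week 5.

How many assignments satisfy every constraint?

52

Splitting on Prototype: it can be week 3 (16), week 4 (36). Listing each branch's schedules as (Build, Migrate, Review, Launch, Plan, Audit) by week number:
Prototype=week 3: (1,4,3,2,5,1) (1,4,3,2,5,2) (1,4,3,2,6,1) (1,4,3,2,6,2) (1,5,3,2,5,1) (1,5,3,2,5,2) (1,5,3,2,6,1) (1,5,3,2,6,2) (2,4,3,2,5,1) (2,4,3,2,5,2) (2,4,3,2,6,1) (2,4,3,2,6,2) (2,5,3,2,5,1) (2,5,3,2,5,2) (2,5,3,2,6,1) (2,5,3,2,6,2) — 16.
Prototype=week 4: (1,5,4,2,5,1) (1,5,4,2,5,2) (1,5,4,2,5,3) (1,5,4,2,6,1) (1,5,4,2,6,2) (1,5,4,2,6,3) (1,5,4,3,5,1) (1,5,4,3,5,2) (1,5,4,3,5,3) (1,5,4,3,6,1) (1,5,4,3,6,2) (1,5,4,3,6,3) (2,5,4,2,5,1) (2,5,4,2,5,2) (2,5,4,2,5,3) (2,5,4,2,6,1) (2,5,4,2,6,2) (2,5,4,2,6,3) (2,5,4,3,5,1) (2,5,4,3,5,2) (2,5,4,3,5,3) (2,5,4,3,6,1) (2,5,4,3,6,2) (2,5,4,3,6,3) (3,5,4,2,5,1) (3,5,4,2,5,2) (3,5,4,2,5,3) (3,5,4,2,6,1) (3,5,4,2,6,2) (3,5,4,2,6,3) (3,5,4,3,5,1) (3,5,4,3,5,2) (3,5,4,3,5,3) (3,5,4,3,6,1) (3,5,4,3,6,2) (3,5,4,3,6,3) — 36.
Summing: 16 + 36 = 52.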